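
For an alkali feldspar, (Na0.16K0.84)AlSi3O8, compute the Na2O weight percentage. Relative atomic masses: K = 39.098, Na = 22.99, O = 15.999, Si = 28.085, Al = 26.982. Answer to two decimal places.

Molar mass of (Na0.16K0.84)AlSi3O8 = 0.16·22.99 + 0.84·39.098 + 1·26.982 + 3·28.085 + 8·15.999 = 275.750 g/mol.
Each formula unit contains 0.16 Na, equivalent to 0.16/2 = 0.0800 mol Na2O.
M(Na2O) = 2×22.99 + 1×15.999 = 61.979 g/mol.
Mass of Na2O per formula unit = 0.0800 × 61.979 = 4.958 g.
Na2O wt% = 4.958 / 275.750 × 100 = 1.80%.

1.80 wt%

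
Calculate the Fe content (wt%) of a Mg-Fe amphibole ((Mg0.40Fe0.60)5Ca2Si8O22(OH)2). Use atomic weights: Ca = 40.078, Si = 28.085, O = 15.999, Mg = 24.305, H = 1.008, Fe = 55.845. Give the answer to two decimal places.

Molar mass of (Mg0.40Fe0.60)5Ca2Si8O22(OH)2: 2*24.305 + 3*55.845 + 2*40.078 + 8*28.085 + 24*15.999 + 2*1.008 = 906.973 g/mol.
Mass of Fe per formula unit: 3 × 55.845 = 167.535 g.
Weight fraction Fe = 167.535 / 906.973 = 0.1847.

18.47 wt%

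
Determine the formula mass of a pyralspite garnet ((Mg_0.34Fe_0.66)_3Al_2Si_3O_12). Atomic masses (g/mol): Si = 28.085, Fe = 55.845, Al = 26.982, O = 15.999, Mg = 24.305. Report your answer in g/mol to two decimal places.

The formula mass is the sum 1.02*24.305 + 1.98*55.845 + 2*26.982 + 3*28.085 + 12*15.999.

465.57 g/mol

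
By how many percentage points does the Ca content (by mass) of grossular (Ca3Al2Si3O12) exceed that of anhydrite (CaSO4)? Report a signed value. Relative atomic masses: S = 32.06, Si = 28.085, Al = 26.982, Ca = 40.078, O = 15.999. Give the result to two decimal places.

-2.75 percentage points

M(Ca3Al2Si3O12) = 450.441 g/mol, so wt% Ca = 120.234/450.441 × 100 = 26.69%.
M(CaSO4) = 136.134 g/mol, so wt% Ca = 40.078/136.134 × 100 = 29.44%.
26.69 − 29.44 = -2.75 pp.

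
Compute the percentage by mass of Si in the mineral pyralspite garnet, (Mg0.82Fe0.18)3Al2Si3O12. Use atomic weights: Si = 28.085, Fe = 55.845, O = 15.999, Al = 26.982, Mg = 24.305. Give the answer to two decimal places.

Formula mass = 2.46·24.305 + 0.54·55.845 + 2·26.982 + 3·28.085 + 12·15.999 = 420.154 g/mol, of which 84.255 g is Si.
So Si makes up 84.255/420.154 = 0.2005 of the mass, i.e. 20.05%.

20.05 wt%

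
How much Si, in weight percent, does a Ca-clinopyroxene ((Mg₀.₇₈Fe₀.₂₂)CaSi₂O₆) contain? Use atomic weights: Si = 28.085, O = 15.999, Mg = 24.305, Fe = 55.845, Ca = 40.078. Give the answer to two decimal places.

Formula mass = 0.78*24.305 + 0.22*55.845 + 1*40.078 + 2*28.085 + 6*15.999 = 223.486 g/mol, of which 56.170 g is Si.
So Si makes up 56.170/223.486 = 0.2513 of the mass, i.e. 25.13%.

25.13 weight percent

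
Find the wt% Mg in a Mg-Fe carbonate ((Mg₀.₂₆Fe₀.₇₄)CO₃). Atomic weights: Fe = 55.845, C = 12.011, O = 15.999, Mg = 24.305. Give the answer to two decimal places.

M((Mg₀.₂₆Fe₀.₇₄)CO₃) = 107.653 g/mol.
Mg contributes 0.26 × 24.305 = 6.319 g per mole.
6.319/107.653 = 0.0587 → 5.87%.

5.87 weight percent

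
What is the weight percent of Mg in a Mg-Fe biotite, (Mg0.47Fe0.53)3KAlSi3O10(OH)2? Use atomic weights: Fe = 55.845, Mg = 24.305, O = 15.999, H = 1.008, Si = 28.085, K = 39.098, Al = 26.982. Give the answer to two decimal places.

Formula mass = 1.41*24.305 + 1.59*55.845 + 1*39.098 + 1*26.982 + 3*28.085 + 12*15.999 + 2*1.008 = 467.403 g/mol, of which 34.270 g is Mg.
So Mg makes up 34.270/467.403 = 0.0733 of the mass, i.e. 7.33%.

7.33 mass %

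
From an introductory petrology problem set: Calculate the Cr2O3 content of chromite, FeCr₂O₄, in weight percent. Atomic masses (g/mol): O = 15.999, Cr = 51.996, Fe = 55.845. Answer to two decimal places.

Formula mass = 223.833 g/mol.
2 Cr → 1.0000 mol Cr2O3 per formula unit; M(Cr2O3) = 151.989, so Cr2O3 mass = 151.989 g.
151.989/223.833 × 100 = 67.90 wt%.

67.90 wt%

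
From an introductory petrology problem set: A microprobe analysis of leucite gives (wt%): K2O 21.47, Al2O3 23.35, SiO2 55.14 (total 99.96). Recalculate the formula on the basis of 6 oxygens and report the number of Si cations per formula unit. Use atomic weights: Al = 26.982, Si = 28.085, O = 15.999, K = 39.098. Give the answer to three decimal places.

2.002 Si apfu

K2O (M=94.195): mol = 0.22793; K = 0.45586, O = 0.22793.
Al2O3 (M=101.961): mol = 0.22901; Al = 0.45802, O = 0.68703.
SiO2 (M=60.083): mol = 0.91773; Si = 0.91773, O = 1.83546.
ΣO = 2.75042; factor = 6/ΣO = 2.18149.
Si apfu = 0.91773 × 2.18149 = 2.002.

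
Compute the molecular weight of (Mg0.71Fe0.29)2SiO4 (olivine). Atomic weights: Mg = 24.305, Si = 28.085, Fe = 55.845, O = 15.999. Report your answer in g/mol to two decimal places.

158.98 g/mol

Mg: 1.42 × 24.305 = 34.5131
Fe: 0.58 × 55.845 = 32.3901
Si: 1 × 28.085 = 28.0850
O: 4 × 15.999 = 63.9960
Summing the contributions gives the formula mass.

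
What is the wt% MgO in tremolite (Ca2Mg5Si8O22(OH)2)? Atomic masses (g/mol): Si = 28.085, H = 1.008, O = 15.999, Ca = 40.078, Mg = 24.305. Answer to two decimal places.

24.81 wt%

Formula mass = 812.353 g/mol.
5 Mg → 5.0000 mol MgO per formula unit; M(MgO) = 40.304, so MgO mass = 201.520 g.
201.520/812.353 × 100 = 24.81 wt%.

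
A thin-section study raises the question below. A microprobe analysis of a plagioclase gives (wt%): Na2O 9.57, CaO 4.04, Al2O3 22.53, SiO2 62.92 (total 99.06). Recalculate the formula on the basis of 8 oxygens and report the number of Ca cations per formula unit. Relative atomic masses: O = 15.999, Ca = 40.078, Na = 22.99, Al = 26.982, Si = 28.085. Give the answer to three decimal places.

0.193 Ca apfu

9.57 wt% Na2O ÷ 61.979 g/mol = 0.15441 mol, giving 0.30882 Na and 0.15441 O.
4.04 wt% CaO ÷ 56.077 g/mol = 0.07204 mol, giving 0.07204 Ca and 0.07204 O.
22.53 wt% Al2O3 ÷ 101.961 g/mol = 0.22097 mol, giving 0.44194 Al and 0.66291 O.
62.92 wt% SiO2 ÷ 60.083 g/mol = 1.04722 mol, giving 1.04722 Si and 2.09444 O.
Oxygen sums to 2.98380; scaling by 8/2.98380 = 2.68114 puts the formula on 8 O.
Ca: 0.07204 × 2.68114 = 0.193 atoms per formula unit.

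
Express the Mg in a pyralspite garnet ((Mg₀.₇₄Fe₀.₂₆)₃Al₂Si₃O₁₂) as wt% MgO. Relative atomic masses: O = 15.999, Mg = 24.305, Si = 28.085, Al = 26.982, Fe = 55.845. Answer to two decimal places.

20.92 wt%

M((Mg₀.₇₄Fe₀.₂₆)₃Al₂Si₃O₁₂) = 427.723 g/mol; M(MgO) = 40.304 g/mol.
Moles MgO per formula unit = 2.22 Mg ÷ 1 = 2.2200.
MgO fraction = (2.2200 × 40.304) / 427.723 = 89.475/427.723 = 0.2092.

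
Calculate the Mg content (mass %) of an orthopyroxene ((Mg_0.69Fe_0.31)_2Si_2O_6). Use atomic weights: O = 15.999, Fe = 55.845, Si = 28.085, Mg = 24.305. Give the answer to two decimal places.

M((Mg_0.69Fe_0.31)_2Si_2O_6) = 220.329 g/mol.
Mg contributes 1.38 × 24.305 = 33.541 g per mole.
33.541/220.329 = 0.1522 → 15.22%.

15.22 mass %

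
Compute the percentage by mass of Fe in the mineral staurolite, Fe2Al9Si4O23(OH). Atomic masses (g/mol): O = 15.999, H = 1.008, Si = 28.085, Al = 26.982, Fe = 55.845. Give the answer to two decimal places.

13.11 mass %

M(Fe2Al9Si4O23(OH)) = 851.852 g/mol.
Fe contributes 2 × 55.845 = 111.690 g per mole.
111.690/851.852 = 0.1311 → 13.11%.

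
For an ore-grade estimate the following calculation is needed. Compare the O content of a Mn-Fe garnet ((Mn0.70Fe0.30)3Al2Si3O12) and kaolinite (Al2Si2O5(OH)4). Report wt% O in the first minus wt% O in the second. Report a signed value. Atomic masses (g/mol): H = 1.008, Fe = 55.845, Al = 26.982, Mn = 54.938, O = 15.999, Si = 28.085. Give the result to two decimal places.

-17.06 percentage points

O in (Mn0.70Fe0.30)3Al2Si3O12: molar mass 495.837 g/mol; 12×15.999 = 191.988 g → 38.72 wt%.
O in Al2Si2O5(OH)4: molar mass 258.157 g/mol; 9×15.999 = 143.991 g → 55.78 wt%.
Difference = 38.72 − 55.78 = -17.06 percentage points.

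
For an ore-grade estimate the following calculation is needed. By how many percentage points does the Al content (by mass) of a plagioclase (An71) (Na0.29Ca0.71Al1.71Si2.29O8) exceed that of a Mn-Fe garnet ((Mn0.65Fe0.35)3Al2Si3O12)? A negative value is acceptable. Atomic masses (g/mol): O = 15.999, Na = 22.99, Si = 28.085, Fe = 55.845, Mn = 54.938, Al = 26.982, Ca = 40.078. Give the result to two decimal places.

5.99 percentage points

Al in Na0.29Ca0.71Al1.71Si2.29O8: molar mass 273.568 g/mol; 1.71×26.982 = 46.139 g → 16.87 wt%.
Al in (Mn0.65Fe0.35)3Al2Si3O12: molar mass 495.973 g/mol; 2×26.982 = 53.964 g → 10.88 wt%.
Difference = 16.87 − 10.88 = 5.99 percentage points.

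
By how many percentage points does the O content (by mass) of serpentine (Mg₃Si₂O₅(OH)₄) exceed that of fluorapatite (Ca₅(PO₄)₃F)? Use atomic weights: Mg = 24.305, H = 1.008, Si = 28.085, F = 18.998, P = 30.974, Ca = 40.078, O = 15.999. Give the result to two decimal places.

13.89 percentage points

First mineral: 143.991 g O in 277.108 g formula = 51.96 wt% O.
Second mineral: 191.988 g O in 504.298 g formula = 38.07 wt% O.
51.96% − 38.07% gives a difference of 13.89 percentage points.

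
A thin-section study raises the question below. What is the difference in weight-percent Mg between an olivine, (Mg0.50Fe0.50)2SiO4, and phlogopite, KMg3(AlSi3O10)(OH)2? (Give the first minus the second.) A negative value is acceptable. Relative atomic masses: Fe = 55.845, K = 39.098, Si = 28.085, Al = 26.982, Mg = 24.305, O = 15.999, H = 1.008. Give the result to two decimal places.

-3.36 percentage points

First mineral: 24.305 g Mg in 172.231 g formula = 14.11 wt% Mg.
Second mineral: 72.915 g Mg in 417.254 g formula = 17.47 wt% Mg.
14.11% − 17.47% gives a difference of -3.36 percentage points.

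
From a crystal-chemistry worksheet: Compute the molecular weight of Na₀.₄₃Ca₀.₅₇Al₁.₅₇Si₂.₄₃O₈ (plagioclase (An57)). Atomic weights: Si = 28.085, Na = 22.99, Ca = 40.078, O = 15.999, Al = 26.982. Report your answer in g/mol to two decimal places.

271.33 g/mol

The formula mass is the sum 0.43(22.99) + 0.57(40.078) + 1.57(26.982) + 2.43(28.085) + 8(15.999).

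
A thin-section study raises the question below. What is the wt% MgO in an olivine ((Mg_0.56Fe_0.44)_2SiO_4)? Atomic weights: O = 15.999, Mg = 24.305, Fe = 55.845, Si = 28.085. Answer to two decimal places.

Molar mass of (Mg_0.56Fe_0.44)_2SiO_4 = 1.12*24.305 + 0.88*55.845 + 1*28.085 + 4*15.999 = 168.446 g/mol.
Each formula unit contains 1.12 Mg, equivalent to 1.12/1 = 1.1200 mol MgO.
M(MgO) = 1×24.305 + 1×15.999 = 40.304 g/mol.
Mass of MgO per formula unit = 1.1200 × 40.304 = 45.140 g.
MgO wt% = 45.140 / 168.446 × 100 = 26.80%.

26.80 wt%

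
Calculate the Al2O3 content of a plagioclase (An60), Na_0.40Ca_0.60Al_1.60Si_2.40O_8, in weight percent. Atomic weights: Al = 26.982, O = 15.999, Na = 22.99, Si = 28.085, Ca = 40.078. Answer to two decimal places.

30.01 wt%

M(Na_0.40Ca_0.60Al_1.60Si_2.40O_8) = 271.810 g/mol; M(Al2O3) = 101.961 g/mol.
Moles Al2O3 per formula unit = 1.60 Al ÷ 2 = 0.8000.
Al2O3 fraction = (0.8000 × 101.961) / 271.810 = 81.569/271.810 = 0.3001.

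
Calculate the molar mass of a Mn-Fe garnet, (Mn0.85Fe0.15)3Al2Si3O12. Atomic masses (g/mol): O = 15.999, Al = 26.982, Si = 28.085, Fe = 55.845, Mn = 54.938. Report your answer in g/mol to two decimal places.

The formula mass is the sum 2.55(54.938) + 0.45(55.845) + 2(26.982) + 3(28.085) + 12(15.999).

495.43 g/mol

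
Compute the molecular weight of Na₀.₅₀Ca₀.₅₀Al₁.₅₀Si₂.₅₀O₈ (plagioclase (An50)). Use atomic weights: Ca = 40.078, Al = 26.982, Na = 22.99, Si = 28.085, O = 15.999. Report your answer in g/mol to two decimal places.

M = 0.50·22.99 + 0.50·40.078 + 1.50·26.982 + 2.50·28.085 + 8·15.999

270.21 g/mol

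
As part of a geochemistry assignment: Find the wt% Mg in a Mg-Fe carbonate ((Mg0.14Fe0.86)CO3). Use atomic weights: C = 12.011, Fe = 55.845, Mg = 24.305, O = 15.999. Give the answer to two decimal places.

Formula mass = 0.14*24.305 + 0.86*55.845 + 1*12.011 + 3*15.999 = 111.437 g/mol, of which 3.403 g is Mg.
So Mg makes up 3.403/111.437 = 0.0305 of the mass, i.e. 3.05%.

3.05 wt%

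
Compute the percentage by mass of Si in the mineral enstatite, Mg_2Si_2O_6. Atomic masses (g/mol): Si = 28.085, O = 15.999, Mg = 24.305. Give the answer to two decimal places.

27.98 wt%

M(Mg_2Si_2O_6) = 200.774 g/mol.
Si contributes 2 × 28.085 = 56.170 g per mole.
56.170/200.774 = 0.2798 → 27.98%.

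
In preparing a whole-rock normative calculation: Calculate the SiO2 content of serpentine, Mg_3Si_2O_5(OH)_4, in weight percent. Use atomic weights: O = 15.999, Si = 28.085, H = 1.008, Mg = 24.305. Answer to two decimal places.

43.36 wt%

Molar mass of Mg_3Si_2O_5(OH)_4 = 3·24.305 + 2·28.085 + 9·15.999 + 4·1.008 = 277.108 g/mol.
Each formula unit contains 2 Si, equivalent to 2/1 = 2.0000 mol SiO2.
M(SiO2) = 1×28.085 + 2×15.999 = 60.083 g/mol.
Mass of SiO2 per formula unit = 2.0000 × 60.083 = 120.166 g.
SiO2 wt% = 120.166 / 277.108 × 100 = 43.36%.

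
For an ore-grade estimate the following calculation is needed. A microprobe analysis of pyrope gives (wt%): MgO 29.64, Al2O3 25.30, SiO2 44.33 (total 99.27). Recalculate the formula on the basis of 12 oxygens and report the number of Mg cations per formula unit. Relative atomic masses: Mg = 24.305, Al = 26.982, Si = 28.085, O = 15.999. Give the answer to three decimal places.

MgO (M=40.304): mol = 0.73541; Mg = 0.73541, O = 0.73541.
Al2O3 (M=101.961): mol = 0.24813; Al = 0.49626, O = 0.74439.
SiO2 (M=60.083): mol = 0.73781; Si = 0.73781, O = 1.47562.
ΣO = 2.95542; factor = 12/ΣO = 4.06034.
Mg apfu = 0.73541 × 4.06034 = 2.986.

2.986 Mg apfu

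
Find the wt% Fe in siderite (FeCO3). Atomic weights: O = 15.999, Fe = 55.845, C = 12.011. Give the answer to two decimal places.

48.20 mass %

Formula mass = 1·55.845 + 1·12.011 + 3·15.999 = 115.853 g/mol, of which 55.845 g is Fe.
So Fe makes up 55.845/115.853 = 0.4820 of the mass, i.e. 48.20%.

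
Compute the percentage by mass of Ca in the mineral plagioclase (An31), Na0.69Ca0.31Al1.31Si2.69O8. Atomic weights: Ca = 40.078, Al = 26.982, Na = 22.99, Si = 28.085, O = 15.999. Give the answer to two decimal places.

Formula mass = 0.69*22.99 + 0.31*40.078 + 1.31*26.982 + 2.69*28.085 + 8*15.999 = 267.174 g/mol, of which 12.424 g is Ca.
So Ca makes up 12.424/267.174 = 0.0465 of the mass, i.e. 4.65%.

4.65 wt%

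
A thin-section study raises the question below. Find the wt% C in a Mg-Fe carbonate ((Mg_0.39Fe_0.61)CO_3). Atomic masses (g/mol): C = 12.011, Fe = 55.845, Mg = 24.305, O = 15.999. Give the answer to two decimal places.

Formula mass = 0.39·24.305 + 0.61·55.845 + 1·12.011 + 3·15.999 = 103.552 g/mol, of which 12.011 g is C.
So C makes up 12.011/103.552 = 0.1160 of the mass, i.e. 11.60%.

11.60 weight percent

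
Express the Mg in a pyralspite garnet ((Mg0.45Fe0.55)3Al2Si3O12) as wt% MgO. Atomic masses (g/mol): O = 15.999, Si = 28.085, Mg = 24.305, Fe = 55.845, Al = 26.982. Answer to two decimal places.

11.95 wt%

M((Mg0.45Fe0.55)3Al2Si3O12) = 455.163 g/mol; M(MgO) = 40.304 g/mol.
Moles MgO per formula unit = 1.35 Mg ÷ 1 = 1.3500.
MgO fraction = (1.3500 × 40.304) / 455.163 = 54.410/455.163 = 0.1195.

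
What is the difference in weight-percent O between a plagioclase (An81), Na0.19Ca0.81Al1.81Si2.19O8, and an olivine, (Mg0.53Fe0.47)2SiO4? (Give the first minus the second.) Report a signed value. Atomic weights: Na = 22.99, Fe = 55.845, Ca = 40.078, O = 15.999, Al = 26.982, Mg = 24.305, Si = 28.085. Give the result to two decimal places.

8.94 percentage points

M(Na0.19Ca0.81Al1.81Si2.19O8) = 275.167 g/mol, so wt% O = 127.992/275.167 × 100 = 46.51%.
M((Mg0.53Fe0.47)2SiO4) = 170.339 g/mol, so wt% O = 63.996/170.339 × 100 = 37.57%.
46.51 − 37.57 = 8.94 pp.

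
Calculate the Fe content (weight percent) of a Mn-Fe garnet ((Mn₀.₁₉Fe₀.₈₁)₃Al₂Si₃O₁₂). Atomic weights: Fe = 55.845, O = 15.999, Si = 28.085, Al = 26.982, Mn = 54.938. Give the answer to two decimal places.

Formula mass = 0.57×54.938 + 2.43×55.845 + 2×26.982 + 3×28.085 + 12×15.999 = 497.225 g/mol, of which 135.703 g is Fe.
So Fe makes up 135.703/497.225 = 0.2729 of the mass, i.e. 27.29%.

27.29 weight percent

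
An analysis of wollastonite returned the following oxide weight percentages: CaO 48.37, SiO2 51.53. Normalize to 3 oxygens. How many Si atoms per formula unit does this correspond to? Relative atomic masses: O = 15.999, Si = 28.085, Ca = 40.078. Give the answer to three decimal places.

0.998 Si apfu

48.37 wt% CaO ÷ 56.077 g/mol = 0.86256 mol, giving 0.86256 Ca and 0.86256 O.
51.53 wt% SiO2 ÷ 60.083 g/mol = 0.85765 mol, giving 0.85765 Si and 1.71530 O.
Oxygen sums to 2.57786; scaling by 3/2.57786 = 1.16376 puts the formula on 3 O.
Si: 0.85765 × 1.16376 = 0.998 atoms per formula unit.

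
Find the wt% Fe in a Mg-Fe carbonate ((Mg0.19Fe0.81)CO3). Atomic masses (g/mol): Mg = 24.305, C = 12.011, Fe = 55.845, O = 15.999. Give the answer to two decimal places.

Formula mass = 0.19*24.305 + 0.81*55.845 + 1*12.011 + 3*15.999 = 109.860 g/mol, of which 45.234 g is Fe.
So Fe makes up 45.234/109.860 = 0.4117 of the mass, i.e. 41.17%.

41.17 weight percent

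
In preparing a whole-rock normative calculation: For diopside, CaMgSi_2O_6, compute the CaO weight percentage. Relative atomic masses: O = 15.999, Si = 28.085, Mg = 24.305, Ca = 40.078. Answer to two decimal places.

25.90 wt%

Molar mass of CaMgSi_2O_6 = 1·40.078 + 1·24.305 + 2·28.085 + 6·15.999 = 216.547 g/mol.
Each formula unit contains 1 Ca, equivalent to 1/1 = 1.0000 mol CaO.
M(CaO) = 1×40.078 + 1×15.999 = 56.077 g/mol.
Mass of CaO per formula unit = 1.0000 × 56.077 = 56.077 g.
CaO wt% = 56.077 / 216.547 × 100 = 25.90%.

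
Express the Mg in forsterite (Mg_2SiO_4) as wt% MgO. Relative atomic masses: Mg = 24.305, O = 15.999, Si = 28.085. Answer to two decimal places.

Molar mass of Mg_2SiO_4 = 2×24.305 + 1×28.085 + 4×15.999 = 140.691 g/mol.
Each formula unit contains 2 Mg, equivalent to 2/1 = 2.0000 mol MgO.
M(MgO) = 1×24.305 + 1×15.999 = 40.304 g/mol.
Mass of MgO per formula unit = 2.0000 × 40.304 = 80.608 g.
MgO wt% = 80.608 / 140.691 × 100 = 57.29%.

57.29 wt%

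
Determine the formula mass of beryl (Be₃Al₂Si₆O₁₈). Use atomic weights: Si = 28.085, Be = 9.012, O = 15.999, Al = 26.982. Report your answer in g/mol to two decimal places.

Be: 3 × 9.012 = 27.0360
Al: 2 × 26.982 = 53.9640
Si: 6 × 28.085 = 168.5100
O: 18 × 15.999 = 287.9820
Summing the contributions gives the formula mass.

537.49 g/mol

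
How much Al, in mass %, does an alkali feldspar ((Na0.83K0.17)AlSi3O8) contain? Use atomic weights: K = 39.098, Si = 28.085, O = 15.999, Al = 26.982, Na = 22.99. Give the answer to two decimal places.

Molar mass of (Na0.83K0.17)AlSi3O8: 0.83·22.99 + 0.17·39.098 + 1·26.982 + 3·28.085 + 8·15.999 = 264.957 g/mol.
Mass of Al per formula unit: 1 × 26.982 = 26.982 g.
Weight fraction Al = 26.982 / 264.957 = 0.1018.

10.18 mass %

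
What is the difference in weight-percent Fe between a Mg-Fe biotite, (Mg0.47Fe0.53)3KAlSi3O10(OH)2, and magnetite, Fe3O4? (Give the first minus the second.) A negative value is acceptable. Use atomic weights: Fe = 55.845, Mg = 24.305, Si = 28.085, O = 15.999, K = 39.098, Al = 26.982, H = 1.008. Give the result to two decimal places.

-53.36 percentage points

M((Mg0.47Fe0.53)3KAlSi3O10(OH)2) = 467.403 g/mol, so wt% Fe = 88.794/467.403 × 100 = 19.00%.
M(Fe3O4) = 231.531 g/mol, so wt% Fe = 167.535/231.531 × 100 = 72.36%.
19.00 − 72.36 = -53.36 pp.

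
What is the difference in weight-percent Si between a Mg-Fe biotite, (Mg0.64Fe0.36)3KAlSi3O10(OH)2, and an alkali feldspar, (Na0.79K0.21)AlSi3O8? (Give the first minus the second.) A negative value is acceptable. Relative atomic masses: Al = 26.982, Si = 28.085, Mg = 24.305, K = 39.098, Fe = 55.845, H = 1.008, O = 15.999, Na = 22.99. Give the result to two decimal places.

-13.05 percentage points

Si in (Mg0.64Fe0.36)3KAlSi3O10(OH)2: molar mass 451.317 g/mol; 3×28.085 = 84.255 g → 18.67 wt%.
Si in (Na0.79K0.21)AlSi3O8: molar mass 265.602 g/mol; 3×28.085 = 84.255 g → 31.72 wt%.
Difference = 18.67 − 31.72 = -13.05 percentage points.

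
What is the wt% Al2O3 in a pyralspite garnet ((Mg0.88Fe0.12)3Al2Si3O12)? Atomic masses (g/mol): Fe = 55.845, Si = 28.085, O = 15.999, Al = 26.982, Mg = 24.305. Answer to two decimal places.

24.60 wt%

Molar mass of (Mg0.88Fe0.12)3Al2Si3O12 = 2.64·24.305 + 0.36·55.845 + 2·26.982 + 3·28.085 + 12·15.999 = 414.476 g/mol.
Each formula unit contains 2 Al, equivalent to 2/2 = 1.0000 mol Al2O3.
M(Al2O3) = 2×26.982 + 3×15.999 = 101.961 g/mol.
Mass of Al2O3 per formula unit = 1.0000 × 101.961 = 101.961 g.
Al2O3 wt% = 101.961 / 414.476 × 100 = 24.60%.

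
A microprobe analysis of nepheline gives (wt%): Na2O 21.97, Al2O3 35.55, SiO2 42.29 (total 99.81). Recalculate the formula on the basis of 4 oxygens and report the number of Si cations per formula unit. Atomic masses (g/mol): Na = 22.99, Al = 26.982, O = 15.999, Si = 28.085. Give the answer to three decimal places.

1.003 Si apfu

21.97 wt% Na2O ÷ 61.979 g/mol = 0.35447 mol, giving 0.70894 Na and 0.35447 O.
35.55 wt% Al2O3 ÷ 101.961 g/mol = 0.34866 mol, giving 0.69732 Al and 1.04598 O.
42.29 wt% SiO2 ÷ 60.083 g/mol = 0.70386 mol, giving 0.70386 Si and 1.40772 O.
Oxygen sums to 2.80817; scaling by 4/2.80817 = 1.42442 puts the formula on 4 O.
Si: 0.70386 × 1.42442 = 1.003 atoms per formula unit.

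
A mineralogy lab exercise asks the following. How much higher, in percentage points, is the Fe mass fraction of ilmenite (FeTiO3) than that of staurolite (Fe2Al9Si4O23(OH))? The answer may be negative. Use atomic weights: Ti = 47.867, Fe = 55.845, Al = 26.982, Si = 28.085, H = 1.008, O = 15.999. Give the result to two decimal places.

23.70 percentage points

Fe in FeTiO3: molar mass 151.709 g/mol; 1×55.845 = 55.845 g → 36.81 wt%.
Fe in Fe2Al9Si4O23(OH): molar mass 851.852 g/mol; 2×55.845 = 111.690 g → 13.11 wt%.
Difference = 36.81 − 13.11 = 23.70 percentage points.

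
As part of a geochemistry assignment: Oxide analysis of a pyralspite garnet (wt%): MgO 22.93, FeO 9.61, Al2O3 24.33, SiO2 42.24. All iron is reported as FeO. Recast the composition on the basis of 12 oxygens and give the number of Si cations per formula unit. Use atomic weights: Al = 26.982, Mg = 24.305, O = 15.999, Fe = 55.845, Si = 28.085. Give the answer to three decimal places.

MgO (M=40.304): mol = 0.56893; Mg = 0.56893, O = 0.56893.
FeO (M=71.844): mol = 0.13376; Fe = 0.13376, O = 0.13376.
Al2O3 (M=101.961): mol = 0.23862; Al = 0.47724, O = 0.71586.
SiO2 (M=60.083): mol = 0.70303; Si = 0.70303, O = 1.40606.
ΣO = 2.82461; factor = 12/ΣO = 4.24837.
Si apfu = 0.70303 × 4.24837 = 2.987.

2.987 Si apfu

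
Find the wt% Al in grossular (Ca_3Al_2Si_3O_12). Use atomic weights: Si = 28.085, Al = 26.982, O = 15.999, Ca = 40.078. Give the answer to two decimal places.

Formula mass = 3×40.078 + 2×26.982 + 3×28.085 + 12×15.999 = 450.441 g/mol, of which 53.964 g is Al.
So Al makes up 53.964/450.441 = 0.1198 of the mass, i.e. 11.98%.

11.98 mass %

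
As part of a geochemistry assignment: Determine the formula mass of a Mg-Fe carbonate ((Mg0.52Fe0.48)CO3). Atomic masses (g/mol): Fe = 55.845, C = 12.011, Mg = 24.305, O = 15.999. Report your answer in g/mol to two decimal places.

M = 0.52*24.305 + 0.48*55.845 + 1*12.011 + 3*15.999

99.45 g/mol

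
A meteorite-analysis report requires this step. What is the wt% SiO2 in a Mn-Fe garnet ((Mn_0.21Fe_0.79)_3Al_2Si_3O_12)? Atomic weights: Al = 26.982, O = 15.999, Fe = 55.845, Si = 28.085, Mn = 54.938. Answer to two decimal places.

M((Mn_0.21Fe_0.79)_3Al_2Si_3O_12) = 497.171 g/mol; M(SiO2) = 60.083 g/mol.
Moles SiO2 per formula unit = 3 Si ÷ 1 = 3.0000.
SiO2 fraction = (3.0000 × 60.083) / 497.171 = 180.249/497.171 = 0.3625.

36.25 wt%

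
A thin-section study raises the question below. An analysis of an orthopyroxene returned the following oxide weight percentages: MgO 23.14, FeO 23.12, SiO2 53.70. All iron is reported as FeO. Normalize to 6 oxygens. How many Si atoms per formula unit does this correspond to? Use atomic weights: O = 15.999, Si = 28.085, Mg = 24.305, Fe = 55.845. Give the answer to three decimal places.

23.14 wt% MgO ÷ 40.304 g/mol = 0.57414 mol, giving 0.57414 Mg and 0.57414 O.
23.12 wt% FeO ÷ 71.844 g/mol = 0.32181 mol, giving 0.32181 Fe and 0.32181 O.
53.70 wt% SiO2 ÷ 60.083 g/mol = 0.89376 mol, giving 0.89376 Si and 1.78752 O.
Oxygen sums to 2.68347; scaling by 6/2.68347 = 2.23591 puts the formula on 6 O.
Si: 0.89376 × 2.23591 = 1.998 atoms per formula unit.

1.998 Si apfu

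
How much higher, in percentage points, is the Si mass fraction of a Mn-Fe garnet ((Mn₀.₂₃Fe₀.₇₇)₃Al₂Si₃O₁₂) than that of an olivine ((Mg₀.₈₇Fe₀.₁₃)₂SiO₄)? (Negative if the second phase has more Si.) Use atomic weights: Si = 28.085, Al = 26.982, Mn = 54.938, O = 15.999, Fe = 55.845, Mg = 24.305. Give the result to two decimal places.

-1.91 percentage points

Si in (Mn₀.₂₃Fe₀.₇₇)₃Al₂Si₃O₁₂: molar mass 497.116 g/mol; 3×28.085 = 84.255 g → 16.95 wt%.
Si in (Mg₀.₈₇Fe₀.₁₃)₂SiO₄: molar mass 148.891 g/mol; 1×28.085 = 28.085 g → 18.86 wt%.
Difference = 16.95 − 18.86 = -1.91 percentage points.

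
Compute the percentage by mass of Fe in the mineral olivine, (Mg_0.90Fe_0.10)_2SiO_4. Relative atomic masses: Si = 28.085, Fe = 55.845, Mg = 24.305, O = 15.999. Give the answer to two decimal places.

Formula mass = 1.80*24.305 + 0.20*55.845 + 1*28.085 + 4*15.999 = 146.999 g/mol, of which 11.169 g is Fe.
So Fe makes up 11.169/146.999 = 0.0760 of the mass, i.e. 7.60%.

7.60 weight percent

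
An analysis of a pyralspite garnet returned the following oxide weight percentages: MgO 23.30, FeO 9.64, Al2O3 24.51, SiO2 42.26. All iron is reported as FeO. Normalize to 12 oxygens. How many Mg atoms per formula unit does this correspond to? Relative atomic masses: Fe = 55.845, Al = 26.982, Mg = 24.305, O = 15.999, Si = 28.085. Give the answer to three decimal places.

2.443 Mg apfu

23.30 wt% MgO ÷ 40.304 g/mol = 0.57811 mol, giving 0.57811 Mg and 0.57811 O.
9.64 wt% FeO ÷ 71.844 g/mol = 0.13418 mol, giving 0.13418 Fe and 0.13418 O.
24.51 wt% Al2O3 ÷ 101.961 g/mol = 0.24039 mol, giving 0.48078 Al and 0.72117 O.
42.26 wt% SiO2 ÷ 60.083 g/mol = 0.70336 mol, giving 0.70336 Si and 1.40672 O.
Oxygen sums to 2.84018; scaling by 12/2.84018 = 4.22508 puts the formula on 12 O.
Mg: 0.57811 × 4.22508 = 2.443 atoms per formula unit.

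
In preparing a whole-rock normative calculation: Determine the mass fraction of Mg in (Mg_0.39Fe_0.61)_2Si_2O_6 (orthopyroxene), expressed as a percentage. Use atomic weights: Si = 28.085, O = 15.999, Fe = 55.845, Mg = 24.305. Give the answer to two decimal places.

7.92 weight percent

M((Mg_0.39Fe_0.61)_2Si_2O_6) = 239.253 g/mol.
Mg contributes 0.78 × 24.305 = 18.958 g per mole.
18.958/239.253 = 0.0792 → 7.92%.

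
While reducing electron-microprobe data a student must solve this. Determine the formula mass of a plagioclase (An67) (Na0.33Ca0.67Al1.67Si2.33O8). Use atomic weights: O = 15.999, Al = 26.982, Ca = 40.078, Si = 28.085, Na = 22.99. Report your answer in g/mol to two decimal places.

272.93 g/mol

M = 0.33*22.99 + 0.67*40.078 + 1.67*26.982 + 2.33*28.085 + 8*15.999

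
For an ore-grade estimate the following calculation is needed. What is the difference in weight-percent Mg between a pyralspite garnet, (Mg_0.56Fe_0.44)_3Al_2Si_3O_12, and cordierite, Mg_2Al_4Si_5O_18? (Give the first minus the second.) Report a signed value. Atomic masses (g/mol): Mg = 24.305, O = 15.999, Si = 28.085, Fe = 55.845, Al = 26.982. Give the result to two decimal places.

0.87 percentage points

First mineral: 40.832 g Mg in 444.755 g formula = 9.18 wt% Mg.
Second mineral: 48.610 g Mg in 584.945 g formula = 8.31 wt% Mg.
9.18% − 8.31% gives a difference of 0.87 percentage points.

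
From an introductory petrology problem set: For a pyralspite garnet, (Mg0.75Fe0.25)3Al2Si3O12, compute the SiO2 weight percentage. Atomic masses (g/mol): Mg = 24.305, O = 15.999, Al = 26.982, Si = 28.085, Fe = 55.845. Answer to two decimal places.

42.23 wt%

Formula mass = 426.777 g/mol.
3 Si → 3.0000 mol SiO2 per formula unit; M(SiO2) = 60.083, so SiO2 mass = 180.249 g.
180.249/426.777 × 100 = 42.23 wt%.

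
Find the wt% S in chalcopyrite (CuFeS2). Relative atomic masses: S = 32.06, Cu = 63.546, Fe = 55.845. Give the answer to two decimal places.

M(CuFeS2) = 183.511 g/mol.
S contributes 2 × 32.06 = 64.120 g per mole.
64.120/183.511 = 0.3494 → 34.94%.

34.94 mass %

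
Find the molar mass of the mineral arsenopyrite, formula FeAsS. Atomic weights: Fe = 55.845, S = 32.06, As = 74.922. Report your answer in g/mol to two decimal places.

162.83 g/mol

Fe: 1 × 55.845 = 55.8450
As: 1 × 74.922 = 74.9220
S: 1 × 32.06 = 32.0600
Summing the contributions gives the formula mass.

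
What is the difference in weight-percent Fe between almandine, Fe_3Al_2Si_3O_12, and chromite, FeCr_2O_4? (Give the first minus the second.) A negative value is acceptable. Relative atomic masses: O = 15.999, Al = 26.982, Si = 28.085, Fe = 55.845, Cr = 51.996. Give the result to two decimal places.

Fe in Fe_3Al_2Si_3O_12: molar mass 497.742 g/mol; 3×55.845 = 167.535 g → 33.66 wt%.
Fe in FeCr_2O_4: molar mass 223.833 g/mol; 1×55.845 = 55.845 g → 24.95 wt%.
Difference = 33.66 − 24.95 = 8.71 percentage points.

8.71 percentage points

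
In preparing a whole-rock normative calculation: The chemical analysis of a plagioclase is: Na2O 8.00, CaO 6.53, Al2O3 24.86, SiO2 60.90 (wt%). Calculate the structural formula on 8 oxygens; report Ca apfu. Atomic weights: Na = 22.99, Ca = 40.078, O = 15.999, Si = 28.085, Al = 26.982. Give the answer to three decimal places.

8.00 wt% Na2O ÷ 61.979 g/mol = 0.12908 mol, giving 0.25816 Na and 0.12908 O.
6.53 wt% CaO ÷ 56.077 g/mol = 0.11645 mol, giving 0.11645 Ca and 0.11645 O.
24.86 wt% Al2O3 ÷ 101.961 g/mol = 0.24382 mol, giving 0.48764 Al and 0.73146 O.
60.90 wt% SiO2 ÷ 60.083 g/mol = 1.01360 mol, giving 1.01360 Si and 2.02720 O.
Oxygen sums to 3.00419; scaling by 8/3.00419 = 2.66295 puts the formula on 8 O.
Ca: 0.11645 × 2.66295 = 0.310 atoms per formula unit.

0.310 Ca apfu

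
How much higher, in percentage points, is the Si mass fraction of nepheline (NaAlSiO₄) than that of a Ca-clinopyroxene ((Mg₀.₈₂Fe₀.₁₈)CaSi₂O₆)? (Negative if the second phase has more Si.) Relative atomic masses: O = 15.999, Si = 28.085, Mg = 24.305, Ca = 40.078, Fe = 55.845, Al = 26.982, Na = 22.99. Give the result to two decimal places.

-5.51 percentage points

First mineral: 28.085 g Si in 142.053 g formula = 19.77 wt% Si.
Second mineral: 56.170 g Si in 222.224 g formula = 25.28 wt% Si.
19.77% − 25.28% gives a difference of -5.51 percentage points.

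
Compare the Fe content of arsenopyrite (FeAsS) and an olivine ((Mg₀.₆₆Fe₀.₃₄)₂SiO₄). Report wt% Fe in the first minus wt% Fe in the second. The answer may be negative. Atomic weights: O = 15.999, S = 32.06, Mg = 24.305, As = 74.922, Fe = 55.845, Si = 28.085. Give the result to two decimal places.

First mineral: 55.845 g Fe in 162.827 g formula = 34.30 wt% Fe.
Second mineral: 37.975 g Fe in 162.138 g formula = 23.42 wt% Fe.
34.30% − 23.42% gives a difference of 10.88 percentage points.

10.88 percentage points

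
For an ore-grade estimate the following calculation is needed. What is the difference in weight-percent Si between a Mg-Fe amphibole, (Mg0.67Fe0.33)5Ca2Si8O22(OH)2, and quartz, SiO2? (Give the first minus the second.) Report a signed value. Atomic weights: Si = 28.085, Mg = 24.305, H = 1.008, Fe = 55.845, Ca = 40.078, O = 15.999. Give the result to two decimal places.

-20.75 percentage points

First mineral: 224.680 g Si in 864.394 g formula = 25.99 wt% Si.
Second mineral: 28.085 g Si in 60.083 g formula = 46.74 wt% Si.
25.99% − 46.74% gives a difference of -20.75 percentage points.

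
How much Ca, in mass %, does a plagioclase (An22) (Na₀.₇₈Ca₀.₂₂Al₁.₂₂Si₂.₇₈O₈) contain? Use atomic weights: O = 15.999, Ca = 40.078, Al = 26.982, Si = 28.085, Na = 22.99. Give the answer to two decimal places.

3.32 mass %

Formula mass = 0.78*22.99 + 0.22*40.078 + 1.22*26.982 + 2.78*28.085 + 8*15.999 = 265.736 g/mol, of which 8.817 g is Ca.
So Ca makes up 8.817/265.736 = 0.0332 of the mass, i.e. 3.32%.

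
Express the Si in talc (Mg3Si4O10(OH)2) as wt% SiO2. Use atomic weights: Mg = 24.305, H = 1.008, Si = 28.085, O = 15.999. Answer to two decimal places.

Formula mass = 379.259 g/mol.
4 Si → 4.0000 mol SiO2 per formula unit; M(SiO2) = 60.083, so SiO2 mass = 240.332 g.
240.332/379.259 × 100 = 63.37 wt%.

63.37 wt%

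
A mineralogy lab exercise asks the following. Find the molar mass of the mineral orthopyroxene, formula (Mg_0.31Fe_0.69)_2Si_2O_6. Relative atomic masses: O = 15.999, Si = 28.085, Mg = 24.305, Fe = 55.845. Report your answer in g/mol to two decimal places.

244.30 g/mol

Mg: 0.62 × 24.305 = 15.0691
Fe: 1.38 × 55.845 = 77.0661
Si: 2 × 28.085 = 56.1700
O: 6 × 15.999 = 95.9940
Summing the contributions gives the formula mass.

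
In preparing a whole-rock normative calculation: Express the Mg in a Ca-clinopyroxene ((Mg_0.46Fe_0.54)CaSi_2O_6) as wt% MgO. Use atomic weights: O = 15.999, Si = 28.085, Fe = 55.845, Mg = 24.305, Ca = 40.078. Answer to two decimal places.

7.94 wt%

M((Mg_0.46Fe_0.54)CaSi_2O_6) = 233.579 g/mol; M(MgO) = 40.304 g/mol.
Moles MgO per formula unit = 0.46 Mg ÷ 1 = 0.4600.
MgO fraction = (0.4600 × 40.304) / 233.579 = 18.540/233.579 = 0.0794.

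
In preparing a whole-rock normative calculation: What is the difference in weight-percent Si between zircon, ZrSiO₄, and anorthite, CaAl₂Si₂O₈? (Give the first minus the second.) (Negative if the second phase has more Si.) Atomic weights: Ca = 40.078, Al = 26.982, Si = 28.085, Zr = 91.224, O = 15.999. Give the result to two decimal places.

-4.87 percentage points

M(ZrSiO₄) = 183.305 g/mol, so wt% Si = 28.085/183.305 × 100 = 15.32%.
M(CaAl₂Si₂O₈) = 278.204 g/mol, so wt% Si = 56.170/278.204 × 100 = 20.19%.
15.32 − 20.19 = -4.87 pp.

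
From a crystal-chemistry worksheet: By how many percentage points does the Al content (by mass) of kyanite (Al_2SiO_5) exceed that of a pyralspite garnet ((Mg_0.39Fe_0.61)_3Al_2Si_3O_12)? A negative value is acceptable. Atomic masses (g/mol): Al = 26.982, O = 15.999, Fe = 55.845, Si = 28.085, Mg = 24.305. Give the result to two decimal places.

21.59 percentage points

Al in Al_2SiO_5: molar mass 162.044 g/mol; 2×26.982 = 53.964 g → 33.30 wt%.
Al in (Mg_0.39Fe_0.61)_3Al_2Si_3O_12: molar mass 460.840 g/mol; 2×26.982 = 53.964 g → 11.71 wt%.
Difference = 33.30 − 11.71 = 21.59 percentage points.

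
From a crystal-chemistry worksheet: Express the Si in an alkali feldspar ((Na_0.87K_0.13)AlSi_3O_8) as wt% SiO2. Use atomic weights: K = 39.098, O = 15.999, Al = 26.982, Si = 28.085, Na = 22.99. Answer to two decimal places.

68.20 wt%

M((Na_0.87K_0.13)AlSi_3O_8) = 264.313 g/mol; M(SiO2) = 60.083 g/mol.
Moles SiO2 per formula unit = 3 Si ÷ 1 = 3.0000.
SiO2 fraction = (3.0000 × 60.083) / 264.313 = 180.249/264.313 = 0.6820.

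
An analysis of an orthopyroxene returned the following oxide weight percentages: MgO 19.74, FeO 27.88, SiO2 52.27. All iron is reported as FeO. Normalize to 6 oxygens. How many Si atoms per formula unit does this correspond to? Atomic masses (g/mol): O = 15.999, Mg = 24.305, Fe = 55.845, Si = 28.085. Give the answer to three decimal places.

1.994 Si apfu

19.74 wt% MgO ÷ 40.304 g/mol = 0.48978 mol, giving 0.48978 Mg and 0.48978 O.
27.88 wt% FeO ÷ 71.844 g/mol = 0.38806 mol, giving 0.38806 Fe and 0.38806 O.
52.27 wt% SiO2 ÷ 60.083 g/mol = 0.86996 mol, giving 0.86996 Si and 1.73992 O.
Oxygen sums to 2.61776; scaling by 6/2.61776 = 2.29204 puts the formula on 6 O.
Si: 0.86996 × 2.29204 = 1.994 atoms per formula unit.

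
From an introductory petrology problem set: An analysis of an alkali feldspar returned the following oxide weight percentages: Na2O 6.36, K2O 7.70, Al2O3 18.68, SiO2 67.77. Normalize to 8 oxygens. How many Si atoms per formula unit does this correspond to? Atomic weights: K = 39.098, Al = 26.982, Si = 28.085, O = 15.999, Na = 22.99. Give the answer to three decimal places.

Na2O (M=61.979): mol = 0.10262; Na = 0.20524, O = 0.10262.
K2O (M=94.195): mol = 0.08175; K = 0.16350, O = 0.08175.
Al2O3 (M=101.961): mol = 0.18321; Al = 0.36642, O = 0.54963.
SiO2 (M=60.083): mol = 1.12794; Si = 1.12794, O = 2.25588.
ΣO = 2.98988; factor = 8/ΣO = 2.67569.
Si apfu = 1.12794 × 2.67569 = 3.018.

3.018 Si apfu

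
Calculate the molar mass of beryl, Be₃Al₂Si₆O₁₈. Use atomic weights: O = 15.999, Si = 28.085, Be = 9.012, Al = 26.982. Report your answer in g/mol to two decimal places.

537.49 g/mol

M = 3×9.012 + 2×26.982 + 6×28.085 + 18×15.999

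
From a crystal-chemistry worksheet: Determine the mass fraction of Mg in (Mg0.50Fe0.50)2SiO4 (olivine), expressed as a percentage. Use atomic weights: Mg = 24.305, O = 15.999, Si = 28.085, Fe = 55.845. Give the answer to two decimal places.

Molar mass of (Mg0.50Fe0.50)2SiO4: 1*24.305 + 1*55.845 + 1*28.085 + 4*15.999 = 172.231 g/mol.
Mass of Mg per formula unit: 1 × 24.305 = 24.305 g.
Weight fraction Mg = 24.305 / 172.231 = 0.1411.

14.11 wt%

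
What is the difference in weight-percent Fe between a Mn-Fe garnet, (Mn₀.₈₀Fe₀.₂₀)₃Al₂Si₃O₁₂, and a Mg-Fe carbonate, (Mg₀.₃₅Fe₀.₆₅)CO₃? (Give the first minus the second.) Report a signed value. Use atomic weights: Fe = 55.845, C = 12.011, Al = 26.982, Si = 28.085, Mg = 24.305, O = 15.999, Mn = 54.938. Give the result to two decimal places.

Fe in (Mn₀.₈₀Fe₀.₂₀)₃Al₂Si₃O₁₂: molar mass 495.565 g/mol; 0.60×55.845 = 33.507 g → 6.76 wt%.
Fe in (Mg₀.₃₅Fe₀.₆₅)CO₃: molar mass 104.814 g/mol; 0.65×55.845 = 36.299 g → 34.63 wt%.
Difference = 6.76 − 34.63 = -27.87 percentage points.

-27.87 percentage points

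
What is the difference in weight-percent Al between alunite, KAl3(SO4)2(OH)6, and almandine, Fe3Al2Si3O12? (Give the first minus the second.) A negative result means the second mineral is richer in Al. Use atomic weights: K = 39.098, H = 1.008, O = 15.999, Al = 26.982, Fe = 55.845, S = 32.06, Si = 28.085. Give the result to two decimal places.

Al in KAl3(SO4)2(OH)6: molar mass 414.198 g/mol; 3×26.982 = 80.946 g → 19.54 wt%.
Al in Fe3Al2Si3O12: molar mass 497.742 g/mol; 2×26.982 = 53.964 g → 10.84 wt%.
Difference = 19.54 − 10.84 = 8.70 percentage points.

8.70 percentage points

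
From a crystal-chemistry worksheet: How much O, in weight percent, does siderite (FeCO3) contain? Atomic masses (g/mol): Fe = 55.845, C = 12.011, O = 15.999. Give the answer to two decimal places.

Molar mass of FeCO3: 1×55.845 + 1×12.011 + 3×15.999 = 115.853 g/mol.
Mass of O per formula unit: 3 × 15.999 = 47.997 g.
Weight fraction O = 47.997 / 115.853 = 0.4143.

41.43 weight percent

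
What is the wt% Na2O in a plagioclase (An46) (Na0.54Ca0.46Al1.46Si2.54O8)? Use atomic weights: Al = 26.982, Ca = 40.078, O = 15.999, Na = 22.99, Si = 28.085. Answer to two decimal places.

6.21 wt%

M(Na0.54Ca0.46Al1.46Si2.54O8) = 269.572 g/mol; M(Na2O) = 61.979 g/mol.
Moles Na2O per formula unit = 0.54 Na ÷ 2 = 0.2700.
Na2O fraction = (0.2700 × 61.979) / 269.572 = 16.734/269.572 = 0.0621.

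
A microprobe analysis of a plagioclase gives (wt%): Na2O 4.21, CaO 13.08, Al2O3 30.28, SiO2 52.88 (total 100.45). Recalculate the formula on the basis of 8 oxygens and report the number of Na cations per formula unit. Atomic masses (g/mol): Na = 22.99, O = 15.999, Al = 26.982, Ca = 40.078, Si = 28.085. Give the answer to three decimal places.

Na2O (M=61.979): mol = 0.06793; Na = 0.13586, O = 0.06793.
CaO (M=56.077): mol = 0.23325; Ca = 0.23325, O = 0.23325.
Al2O3 (M=101.961): mol = 0.29698; Al = 0.59396, O = 0.89094.
SiO2 (M=60.083): mol = 0.88012; Si = 0.88012, O = 1.76024.
ΣO = 2.95236; factor = 8/ΣO = 2.70970.
Na apfu = 0.13586 × 2.70970 = 0.368.

0.368 Na apfu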